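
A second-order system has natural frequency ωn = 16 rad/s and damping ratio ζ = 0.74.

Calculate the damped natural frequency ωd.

ωd = ωn√(1 - ζ²) = 16√(1 - 0.74²) = 10.76 rad/s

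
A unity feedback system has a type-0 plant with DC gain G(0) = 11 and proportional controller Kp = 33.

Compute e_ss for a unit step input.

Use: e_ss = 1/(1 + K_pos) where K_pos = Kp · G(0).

K_pos = Kp · G(0) = 33 × 11 = 363. e_ss = 1/(1 + 363) = 0.0027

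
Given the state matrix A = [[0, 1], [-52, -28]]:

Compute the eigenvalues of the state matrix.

det(A - λI) = λ² - (-28)λ + 52 = (λ - (-26))(λ - (-2)). Eigenvalues: -26, -2.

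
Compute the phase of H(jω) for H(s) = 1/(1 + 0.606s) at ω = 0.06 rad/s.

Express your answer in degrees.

Phase = -arctan(ωτ) = -arctan(0.06 × 0.606) = -2.1°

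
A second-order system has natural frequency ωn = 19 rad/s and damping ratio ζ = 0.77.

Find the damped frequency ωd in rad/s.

ωd = ωn√(1 - ζ²) = 19√(1 - 0.77²) = 12.12 rad/s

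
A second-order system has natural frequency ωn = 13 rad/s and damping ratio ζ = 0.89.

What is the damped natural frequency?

ωd = ωn√(1 - ζ²) = 13√(1 - 0.89²) = 5.93 rad/s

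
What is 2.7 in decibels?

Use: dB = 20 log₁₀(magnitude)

dB = 20 log₁₀(2.7) = 8.6 dB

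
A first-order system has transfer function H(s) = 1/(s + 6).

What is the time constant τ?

For H(s) = 1/(s + 1/τ), the pole is at -1/τ = -6, so τ = 1/6 = 0.1667 s.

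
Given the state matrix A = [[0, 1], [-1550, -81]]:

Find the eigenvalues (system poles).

det(A - λI) = λ² - (-81)λ + 1550 = (λ - (-50))(λ - (-31)). Eigenvalues: -50, -31.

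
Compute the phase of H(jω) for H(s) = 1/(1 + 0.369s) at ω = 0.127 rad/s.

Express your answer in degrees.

Phase = -arctan(ωτ) = -arctan(0.127 × 0.369) = -2.7°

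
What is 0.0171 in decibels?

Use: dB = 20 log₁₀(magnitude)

dB = 20 log₁₀(0.0171) = -35.3 dB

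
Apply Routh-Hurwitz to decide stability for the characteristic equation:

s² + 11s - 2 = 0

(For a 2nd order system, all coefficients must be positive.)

Coefficients: 1, 11, -2. c=-2 not positive, so system is unstable.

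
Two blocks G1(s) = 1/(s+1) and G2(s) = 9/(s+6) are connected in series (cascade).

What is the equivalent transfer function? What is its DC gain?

Series: multiply transfer functions. G_eq = 1/(s+1) × 9/(s+6) = 9/((s+1)(s+6)). DC gain = 9/(1×6) = 1.5.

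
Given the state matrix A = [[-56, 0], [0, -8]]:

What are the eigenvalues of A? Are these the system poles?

For diagonal matrix, eigenvalues are diagonal entries: λ₁ = -56, λ₂ = -8. Eigenvalues of A = system poles.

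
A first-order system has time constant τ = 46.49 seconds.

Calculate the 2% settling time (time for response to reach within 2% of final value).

For first-order system, 2% settling time ≈ 4τ = 4 × 46.49 = 185.96 s.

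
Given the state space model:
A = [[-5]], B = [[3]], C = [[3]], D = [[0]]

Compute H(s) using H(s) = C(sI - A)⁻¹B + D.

(sI - A)⁻¹ = 1/(s + 5). H(s) = 3 × 3/(s + 5) + 0 = 9/(s + 5).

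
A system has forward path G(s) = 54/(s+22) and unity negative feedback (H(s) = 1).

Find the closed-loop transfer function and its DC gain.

T(s) = G/(1+GH) = [54/(s+22)] / [1 + 54/(s+22)] = 54/(s+22+54) = 54/(s+76). DC gain = 54/76 = 0.7105.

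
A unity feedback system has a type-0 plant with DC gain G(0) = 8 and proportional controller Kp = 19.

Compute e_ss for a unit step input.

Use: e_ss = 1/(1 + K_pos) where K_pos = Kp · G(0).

K_pos = Kp · G(0) = 19 × 8 = 152. e_ss = 1/(1 + 152) = 0.0065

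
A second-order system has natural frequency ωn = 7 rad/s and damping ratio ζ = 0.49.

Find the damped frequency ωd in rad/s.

ωd = ωn√(1 - ζ²) = 7√(1 - 0.49²) = 6.1 rad/s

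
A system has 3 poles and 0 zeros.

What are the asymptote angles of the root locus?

n - m = 3 - 0 = 3. Angles: θk = (2k + 1)·180°/3 = 60°, 180°, 300°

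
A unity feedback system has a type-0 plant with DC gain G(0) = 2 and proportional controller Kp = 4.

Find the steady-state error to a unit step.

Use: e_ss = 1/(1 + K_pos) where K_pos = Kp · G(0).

K_pos = Kp · G(0) = 4 × 2 = 8. e_ss = 1/(1 + 8) = 0.1111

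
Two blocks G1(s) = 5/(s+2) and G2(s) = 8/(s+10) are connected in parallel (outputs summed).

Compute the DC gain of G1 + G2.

Parallel: G_eq = G1 + G2. DC gain = G1(0) + G2(0) = 5/2 + 8/10 = 2.5 + 0.8 = 3.3.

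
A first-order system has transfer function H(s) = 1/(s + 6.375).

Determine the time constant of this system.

For H(s) = 1/(s + 1/τ), the pole is at -1/τ = -6.375, so τ = 1/6.375 = 0.1569 s.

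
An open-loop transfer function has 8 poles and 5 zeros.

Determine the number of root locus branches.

Root locus has n branches where n = number of poles = 8.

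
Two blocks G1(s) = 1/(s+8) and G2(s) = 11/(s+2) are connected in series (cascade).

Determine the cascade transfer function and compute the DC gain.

Series: multiply transfer functions. G_eq = 1/(s+8) × 11/(s+2) = 11/((s+8)(s+2)). DC gain = 11/(8×2) = 0.6875.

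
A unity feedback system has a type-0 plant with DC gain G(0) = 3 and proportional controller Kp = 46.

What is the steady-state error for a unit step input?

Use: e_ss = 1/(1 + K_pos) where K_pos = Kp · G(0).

K_pos = Kp · G(0) = 46 × 3 = 138. e_ss = 1/(1 + 138) = 0.0072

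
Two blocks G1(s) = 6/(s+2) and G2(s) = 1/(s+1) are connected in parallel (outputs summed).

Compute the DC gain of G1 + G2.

Parallel: G_eq = G1 + G2. DC gain = G1(0) + G2(0) = 6/2 + 1/1 = 3 + 1 = 4.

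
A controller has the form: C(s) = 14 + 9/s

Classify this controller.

This is a Proportional-Integral (PI) controller.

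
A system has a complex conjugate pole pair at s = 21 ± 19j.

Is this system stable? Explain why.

Real part of poles is 21 (> 0, right half-plane). Unstable.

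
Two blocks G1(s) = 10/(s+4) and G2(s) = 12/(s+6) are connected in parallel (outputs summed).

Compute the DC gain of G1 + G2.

Parallel: G_eq = G1 + G2. DC gain = G1(0) + G2(0) = 10/4 + 12/6 = 2.5 + 2 = 4.5.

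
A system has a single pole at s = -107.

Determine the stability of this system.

Pole at s = -107 is in the left half-plane. Stable.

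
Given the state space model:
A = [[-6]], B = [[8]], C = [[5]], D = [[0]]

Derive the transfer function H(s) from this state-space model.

(sI - A)⁻¹ = 1/(s + 6). H(s) = 5 × 8/(s + 6) + 0 = 40/(s + 6).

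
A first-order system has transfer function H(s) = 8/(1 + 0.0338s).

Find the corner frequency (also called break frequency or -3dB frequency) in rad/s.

Corner frequency = 1/τ = 1/0.0338 = 29.586 rad/s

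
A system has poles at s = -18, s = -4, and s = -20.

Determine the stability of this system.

All poles are in the left half-plane. System is stable.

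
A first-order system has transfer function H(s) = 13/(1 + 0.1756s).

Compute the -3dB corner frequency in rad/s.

Corner frequency = 1/τ = 1/0.1756 = 5.695 rad/s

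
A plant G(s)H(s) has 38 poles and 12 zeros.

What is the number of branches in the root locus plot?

Root locus has n branches where n = number of poles = 38.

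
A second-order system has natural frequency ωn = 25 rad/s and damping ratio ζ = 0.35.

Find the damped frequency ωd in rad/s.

ωd = ωn√(1 - ζ²) = 25√(1 - 0.35²) = 23.42 rad/s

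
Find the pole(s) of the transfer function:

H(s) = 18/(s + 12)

Pole is where denominator = 0: s + 12 = 0, so s = -12.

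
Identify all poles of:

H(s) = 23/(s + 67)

Pole is where denominator = 0: s + 67 = 0, so s = -67.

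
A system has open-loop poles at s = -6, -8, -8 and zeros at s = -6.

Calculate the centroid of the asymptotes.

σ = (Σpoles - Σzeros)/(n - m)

σ = (Σpoles - Σzeros)/(n - m) = (-22 - (-6))/(3 - 1) = -16/2 = -8.0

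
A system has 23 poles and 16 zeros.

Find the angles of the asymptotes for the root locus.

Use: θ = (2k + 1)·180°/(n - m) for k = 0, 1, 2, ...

n - m = 23 - 16 = 7. Angles: θk = (2k + 1)·180°/7 = 25.71°, 77.14°, 128.57°, 180°, 231.43°, 282.86°, 334.29°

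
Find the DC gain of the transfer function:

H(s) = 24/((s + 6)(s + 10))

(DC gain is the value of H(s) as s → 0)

DC gain = H(0) = 24/(6 × 10) = 24/60 = 0.4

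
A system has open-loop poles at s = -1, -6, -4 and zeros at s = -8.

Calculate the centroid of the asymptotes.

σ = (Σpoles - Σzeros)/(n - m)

σ = (Σpoles - Σzeros)/(n - m) = (-11 - (-8))/(3 - 1) = -3/2 = -1.5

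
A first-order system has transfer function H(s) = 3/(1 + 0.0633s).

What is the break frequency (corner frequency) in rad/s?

Corner frequency = 1/τ = 1/0.0633 = 15.798 rad/s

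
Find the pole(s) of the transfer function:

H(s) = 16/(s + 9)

Pole is where denominator = 0: s + 9 = 0, so s = -9.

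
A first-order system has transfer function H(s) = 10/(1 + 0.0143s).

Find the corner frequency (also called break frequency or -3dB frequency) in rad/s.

Corner frequency = 1/τ = 1/0.0143 = 69.93 rad/s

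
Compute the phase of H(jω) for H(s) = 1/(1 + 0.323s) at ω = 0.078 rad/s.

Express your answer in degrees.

Phase = -arctan(ωτ) = -arctan(0.078 × 0.323) = -1.4°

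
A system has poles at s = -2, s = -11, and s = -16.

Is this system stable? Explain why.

All poles are in the left half-plane. System is stable.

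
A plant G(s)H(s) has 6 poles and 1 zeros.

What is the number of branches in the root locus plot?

Root locus has n branches where n = number of poles = 6.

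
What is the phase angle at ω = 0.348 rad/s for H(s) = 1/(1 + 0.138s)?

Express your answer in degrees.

Phase = -arctan(ωτ) = -arctan(0.348 × 0.138) = -2.7°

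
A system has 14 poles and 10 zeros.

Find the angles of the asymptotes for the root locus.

n - m = 14 - 10 = 4. Angles: θk = (2k + 1)·180°/4 = 45°, 135°, 225°, 315°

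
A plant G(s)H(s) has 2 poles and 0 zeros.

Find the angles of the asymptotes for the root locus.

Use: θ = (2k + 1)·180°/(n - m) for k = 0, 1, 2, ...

n - m = 2 - 0 = 2. Angles: θk = (2k + 1)·180°/2 = 90°, 270°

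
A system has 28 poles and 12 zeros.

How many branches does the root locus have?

Root locus has n branches where n = number of poles = 28.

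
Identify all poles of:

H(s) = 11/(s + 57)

Pole is where denominator = 0: s + 57 = 0, so s = -57.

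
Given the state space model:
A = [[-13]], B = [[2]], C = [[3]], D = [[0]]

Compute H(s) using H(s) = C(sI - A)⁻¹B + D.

(sI - A)⁻¹ = 1/(s + 13). H(s) = 3 × 2/(s + 13) + 0 = 6/(s + 13).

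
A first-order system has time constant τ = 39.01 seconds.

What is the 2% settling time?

For first-order system, 2% settling time ≈ 4τ = 4 × 39.01 = 156.04 s.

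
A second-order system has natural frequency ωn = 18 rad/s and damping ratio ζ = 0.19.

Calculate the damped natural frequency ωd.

ωd = ωn√(1 - ζ²) = 18√(1 - 0.19²) = 17.67 rad/s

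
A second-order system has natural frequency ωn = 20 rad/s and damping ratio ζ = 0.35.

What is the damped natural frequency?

ωd = ωn√(1 - ζ²) = 20√(1 - 0.35²) = 18.73 rad/s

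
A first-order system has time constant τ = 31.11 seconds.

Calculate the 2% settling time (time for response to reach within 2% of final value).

For first-order system, 2% settling time ≈ 4τ = 4 × 31.11 = 124.44 s.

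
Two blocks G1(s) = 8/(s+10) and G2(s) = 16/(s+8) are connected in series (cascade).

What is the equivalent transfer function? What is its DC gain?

Series: multiply transfer functions. G_eq = 8/(s+10) × 16/(s+8) = 128/((s+10)(s+8)). DC gain = 128/(10×8) = 1.6.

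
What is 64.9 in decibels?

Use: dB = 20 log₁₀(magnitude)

dB = 20 log₁₀(64.9) = 36.2 dB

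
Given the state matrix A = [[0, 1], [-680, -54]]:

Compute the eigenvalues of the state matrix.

det(A - λI) = λ² - (-54)λ + 680 = (λ - (-34))(λ - (-20)). Eigenvalues: -34, -20.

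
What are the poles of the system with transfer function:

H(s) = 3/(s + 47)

Pole is where denominator = 0: s + 47 = 0, so s = -47.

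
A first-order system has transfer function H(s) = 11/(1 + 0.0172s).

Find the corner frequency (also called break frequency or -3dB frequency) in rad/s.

Corner frequency = 1/τ = 1/0.0172 = 58.14 rad/s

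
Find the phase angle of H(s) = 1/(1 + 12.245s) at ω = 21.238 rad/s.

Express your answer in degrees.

Phase = -arctan(ωτ) = -arctan(21.238 × 12.245) = -89.8°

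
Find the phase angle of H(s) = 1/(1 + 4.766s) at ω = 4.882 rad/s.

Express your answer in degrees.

Phase = -arctan(ωτ) = -arctan(4.882 × 4.766) = -87.5°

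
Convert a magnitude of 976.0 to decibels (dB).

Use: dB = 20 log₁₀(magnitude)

dB = 20 log₁₀(976.0) = 59.8 dB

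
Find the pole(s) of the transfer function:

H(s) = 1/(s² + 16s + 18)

Discriminant = 16² - 4×1×18 = 256 - 72 = 184 > 0, so two distinct real poles. Using quadratic formula: s = (-16 ± √184)/(2×1) = (-16 ± √184)/2, with √184 ≈ 13.5647. s₁ ≈ -1.2177, s₂ ≈ -14.7823. Poles: s₁ = -1.2177, s₂ = -14.7823.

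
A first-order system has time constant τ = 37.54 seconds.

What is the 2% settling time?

For first-order system, 2% settling time ≈ 4τ = 4 × 37.54 = 150.16 s.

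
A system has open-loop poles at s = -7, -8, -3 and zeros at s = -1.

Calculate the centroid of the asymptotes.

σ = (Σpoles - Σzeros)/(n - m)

σ = (Σpoles - Σzeros)/(n - m) = (-18 - (-1))/(3 - 1) = -17/2 = -8.5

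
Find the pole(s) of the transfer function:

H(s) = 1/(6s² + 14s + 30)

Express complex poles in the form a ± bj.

Discriminant = 14² - 4×6×30 = 196 - 720 = -524 < 0, so the poles are a complex conjugate pair s = (-14 ± j√524)/(2×6). Real part = -14/(2×6) = -14/12 ≈ -1.1667; imaginary part = ±√524/(2×6) ≈ 1.9076. Poles: s = -1.1667 ± 1.9076j.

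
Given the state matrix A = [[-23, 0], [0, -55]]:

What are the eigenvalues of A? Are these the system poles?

For diagonal matrix, eigenvalues are diagonal entries: λ₁ = -23, λ₂ = -55. Eigenvalues of A = system poles.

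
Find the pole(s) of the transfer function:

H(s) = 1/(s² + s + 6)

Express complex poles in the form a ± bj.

Discriminant = 1² - 4×1×6 = 1 - 24 = -23 < 0, so the poles are a complex conjugate pair s = (-1 ± j√23)/(2×1). Real part = -1/(2×1) = -1/2 = -0.5; imaginary part = ±√23/(2×1) ≈ 2.3979. Poles: s = -0.5 ± 2.3979j.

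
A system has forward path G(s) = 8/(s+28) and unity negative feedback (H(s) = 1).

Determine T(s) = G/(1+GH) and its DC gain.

T(s) = G/(1+GH) = [8/(s+28)] / [1 + 8/(s+28)] = 8/(s+28+8) = 8/(s+36). DC gain = 8/36 = 0.2222.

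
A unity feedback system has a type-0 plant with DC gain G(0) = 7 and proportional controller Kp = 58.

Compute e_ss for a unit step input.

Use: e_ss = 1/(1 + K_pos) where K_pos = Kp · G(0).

K_pos = Kp · G(0) = 58 × 7 = 406. e_ss = 1/(1 + 406) = 0.0025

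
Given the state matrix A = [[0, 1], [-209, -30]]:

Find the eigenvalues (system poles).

det(A - λI) = λ² - (-30)λ + 209 = (λ - (-19))(λ - (-11)). Eigenvalues: -19, -11.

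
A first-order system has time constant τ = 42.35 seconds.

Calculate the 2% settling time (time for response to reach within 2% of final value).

For first-order system, 2% settling time ≈ 4τ = 4 × 42.35 = 169.4 s.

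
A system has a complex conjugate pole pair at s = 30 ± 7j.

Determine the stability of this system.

Real part of poles is 30 (> 0, right half-plane). Unstable.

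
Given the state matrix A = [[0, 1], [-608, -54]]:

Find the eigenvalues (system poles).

det(A - λI) = λ² - (-54)λ + 608 = (λ - (-38))(λ - (-16)). Eigenvalues: -38, -16.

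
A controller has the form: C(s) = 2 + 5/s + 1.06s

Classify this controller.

This is a Proportional-Integral-Derivative (PID) controller.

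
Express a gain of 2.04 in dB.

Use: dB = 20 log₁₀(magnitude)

dB = 20 log₁₀(2.04) = 6.2 dB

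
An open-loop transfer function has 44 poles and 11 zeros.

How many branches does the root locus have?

Root locus has n branches where n = number of poles = 44.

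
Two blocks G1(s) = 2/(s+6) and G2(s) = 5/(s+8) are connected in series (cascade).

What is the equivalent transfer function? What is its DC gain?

Series: multiply transfer functions. G_eq = 2/(s+6) × 5/(s+8) = 10/((s+6)(s+8)). DC gain = 10/(6×8) = 0.2083.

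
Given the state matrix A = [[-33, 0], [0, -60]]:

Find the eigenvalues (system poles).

For diagonal matrix, eigenvalues are diagonal entries: λ₁ = -33, λ₂ = -60.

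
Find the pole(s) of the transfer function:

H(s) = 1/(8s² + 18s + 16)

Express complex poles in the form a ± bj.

Discriminant = 18² - 4×8×16 = 324 - 512 = -188 < 0, so the poles are a complex conjugate pair s = (-18 ± j√188)/(2×8). Real part = -18/(2×8) = -18/16 = -1.125; imaginary part = ±√188/(2×8) ≈ 0.8570. Poles: s = -1.125 ± 0.8570j.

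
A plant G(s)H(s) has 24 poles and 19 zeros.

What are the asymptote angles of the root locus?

n - m = 24 - 19 = 5. Angles: θk = (2k + 1)·180°/5 = 36°, 108°, 180°, 252°, 324°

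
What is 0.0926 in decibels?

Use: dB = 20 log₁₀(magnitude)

dB = 20 log₁₀(0.0926) = -20.7 dB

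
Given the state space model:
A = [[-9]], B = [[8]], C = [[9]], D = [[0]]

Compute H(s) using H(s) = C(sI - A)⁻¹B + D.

(sI - A)⁻¹ = 1/(s + 9). H(s) = 9 × 8/(s + 9) + 0 = 72/(s + 9).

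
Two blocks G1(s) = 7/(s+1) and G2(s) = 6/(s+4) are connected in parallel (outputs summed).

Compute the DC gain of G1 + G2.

Parallel: G_eq = G1 + G2. DC gain = G1(0) + G2(0) = 7/1 + 6/4 = 7 + 1.5 = 8.5.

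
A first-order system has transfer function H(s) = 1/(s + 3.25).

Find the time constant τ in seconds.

For H(s) = 1/(s + 1/τ), the pole is at -1/τ = -3.25, so τ = 1/3.25 = 0.3077 s.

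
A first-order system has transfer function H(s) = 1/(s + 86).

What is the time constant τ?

For H(s) = 1/(s + 1/τ), the pole is at -1/τ = -86, so τ = 1/86 = 0.0116 s.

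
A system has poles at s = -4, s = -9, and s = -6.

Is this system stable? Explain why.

All poles are in the left half-plane. System is stable.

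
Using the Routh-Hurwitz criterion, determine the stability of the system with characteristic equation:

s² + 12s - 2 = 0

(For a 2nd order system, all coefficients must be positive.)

Coefficients: 1, 12, -2. c=-2 not positive, so system is unstable.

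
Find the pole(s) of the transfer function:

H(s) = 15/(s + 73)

Pole is where denominator = 0: s + 73 = 0, so s = -73.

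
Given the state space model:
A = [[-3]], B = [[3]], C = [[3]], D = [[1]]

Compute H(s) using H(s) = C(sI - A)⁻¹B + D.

(sI - A)⁻¹ = 1/(s + 3). H(s) = 3×3/(s + 3) + 1 = (s + 12)/(s + 3).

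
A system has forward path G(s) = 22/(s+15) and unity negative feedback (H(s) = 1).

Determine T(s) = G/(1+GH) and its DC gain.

T(s) = G/(1+GH) = [22/(s+15)] / [1 + 22/(s+15)] = 22/(s+15+22) = 22/(s+37). DC gain = 22/37 = 0.5946.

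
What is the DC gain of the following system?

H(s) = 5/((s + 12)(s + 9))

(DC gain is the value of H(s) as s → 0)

DC gain = H(0) = 5/(12 × 9) = 5/108 = 0.0463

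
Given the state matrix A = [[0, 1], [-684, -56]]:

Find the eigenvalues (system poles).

det(A - λI) = λ² - (-56)λ + 684 = (λ - (-18))(λ - (-38)). Eigenvalues: -18, -38.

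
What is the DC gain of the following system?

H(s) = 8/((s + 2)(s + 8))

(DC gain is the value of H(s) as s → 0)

DC gain = H(0) = 8/(2 × 8) = 8/16 = 0.5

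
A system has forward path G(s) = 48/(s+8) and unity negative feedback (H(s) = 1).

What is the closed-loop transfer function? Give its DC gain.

T(s) = G/(1+GH) = [48/(s+8)] / [1 + 48/(s+8)] = 48/(s+8+48) = 48/(s+56). DC gain = 48/56 = 0.8571.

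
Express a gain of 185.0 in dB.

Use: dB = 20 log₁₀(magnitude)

dB = 20 log₁₀(185.0) = 45.3 dB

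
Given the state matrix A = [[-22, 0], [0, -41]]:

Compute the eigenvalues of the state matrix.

For diagonal matrix, eigenvalues are diagonal entries: λ₁ = -22, λ₂ = -41.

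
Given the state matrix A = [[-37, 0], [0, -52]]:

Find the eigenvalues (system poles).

For diagonal matrix, eigenvalues are diagonal entries: λ₁ = -37, λ₂ = -52.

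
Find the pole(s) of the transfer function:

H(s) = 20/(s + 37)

Pole is where denominator = 0: s + 37 = 0, so s = -37.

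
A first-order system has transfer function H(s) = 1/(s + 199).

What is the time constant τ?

For H(s) = 1/(s + 1/τ), the pole is at -1/τ = -199, so τ = 1/199 = 0.0050 s.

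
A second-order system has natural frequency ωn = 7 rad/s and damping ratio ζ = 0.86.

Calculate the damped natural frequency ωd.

ωd = ωn√(1 - ζ²) = 7√(1 - 0.86²) = 3.57 rad/s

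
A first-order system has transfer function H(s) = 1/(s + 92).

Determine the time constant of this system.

For H(s) = 1/(s + 1/τ), the pole is at -1/τ = -92, so τ = 1/92 = 0.0109 s.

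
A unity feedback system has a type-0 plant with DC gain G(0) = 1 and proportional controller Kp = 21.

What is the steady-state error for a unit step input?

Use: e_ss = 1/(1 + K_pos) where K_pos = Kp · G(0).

K_pos = Kp · G(0) = 21 × 1 = 21. e_ss = 1/(1 + 21) = 0.0455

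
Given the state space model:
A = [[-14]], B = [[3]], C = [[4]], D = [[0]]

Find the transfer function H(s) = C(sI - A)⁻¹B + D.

(sI - A)⁻¹ = 1/(s + 14). H(s) = 4 × 3/(s + 14) + 0 = 12/(s + 14).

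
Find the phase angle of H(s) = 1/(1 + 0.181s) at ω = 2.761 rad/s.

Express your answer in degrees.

Phase = -arctan(ωτ) = -arctan(2.761 × 0.181) = -26.6°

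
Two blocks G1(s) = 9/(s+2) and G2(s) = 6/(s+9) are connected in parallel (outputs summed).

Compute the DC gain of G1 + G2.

Parallel: G_eq = G1 + G2. DC gain = G1(0) + G2(0) = 9/2 + 6/9 = 4.5 + 0.6667 = 5.1667.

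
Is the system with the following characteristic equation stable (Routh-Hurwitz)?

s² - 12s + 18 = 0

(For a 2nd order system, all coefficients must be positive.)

Coefficients: 1, -12, 18. b=-12 not positive, so system is unstable.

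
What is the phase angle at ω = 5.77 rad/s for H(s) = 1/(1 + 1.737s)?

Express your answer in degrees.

Phase = -arctan(ωτ) = -arctan(5.77 × 1.737) = -84.3°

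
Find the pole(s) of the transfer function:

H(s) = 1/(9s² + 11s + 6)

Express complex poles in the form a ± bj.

Discriminant = 11² - 4×9×6 = 121 - 216 = -95 < 0, so the poles are a complex conjugate pair s = (-11 ± j√95)/(2×9). Real part = -11/(2×9) = -11/18 ≈ -0.6111; imaginary part = ±√95/(2×9) ≈ 0.5415. Poles: s = -0.6111 ± 0.5415j.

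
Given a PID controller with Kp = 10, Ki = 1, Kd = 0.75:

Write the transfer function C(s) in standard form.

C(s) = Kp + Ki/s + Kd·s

Substituting values: C(s) = 10 + 1/s + 0.75s = (0.75s² + 10s + 1)/s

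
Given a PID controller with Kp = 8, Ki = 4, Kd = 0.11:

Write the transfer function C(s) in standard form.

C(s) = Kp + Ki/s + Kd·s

Substituting values: C(s) = 8 + 4/s + 0.11s = (0.11s² + 8s + 4)/s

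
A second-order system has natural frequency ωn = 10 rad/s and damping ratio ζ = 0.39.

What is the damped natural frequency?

ωd = ωn√(1 - ζ²) = 10√(1 - 0.39²) = 9.21 rad/s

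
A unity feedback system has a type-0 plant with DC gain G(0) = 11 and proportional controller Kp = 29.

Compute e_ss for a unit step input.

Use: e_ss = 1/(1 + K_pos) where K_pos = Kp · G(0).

K_pos = Kp · G(0) = 29 × 11 = 319. e_ss = 1/(1 + 319) = 0.003125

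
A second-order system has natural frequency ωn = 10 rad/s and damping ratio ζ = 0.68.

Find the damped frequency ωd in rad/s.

ωd = ωn√(1 - ζ²) = 10√(1 - 0.68²) = 7.33 rad/s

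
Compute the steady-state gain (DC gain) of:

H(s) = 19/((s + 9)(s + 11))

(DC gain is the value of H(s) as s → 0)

DC gain = H(0) = 19/(9 × 11) = 19/99 = 0.1919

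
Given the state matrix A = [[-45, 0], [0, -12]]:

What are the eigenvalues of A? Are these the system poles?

For diagonal matrix, eigenvalues are diagonal entries: λ₁ = -45, λ₂ = -12. Eigenvalues of A = system poles.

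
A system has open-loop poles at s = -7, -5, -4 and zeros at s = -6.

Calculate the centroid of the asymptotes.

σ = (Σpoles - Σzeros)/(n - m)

σ = (Σpoles - Σzeros)/(n - m) = (-16 - (-6))/(3 - 1) = -10/2 = -5.0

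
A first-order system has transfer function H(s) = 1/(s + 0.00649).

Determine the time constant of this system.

For H(s) = 1/(s + 1/τ), the pole is at -1/τ = -0.00649, so τ = 1/0.00649 = 154.1 s.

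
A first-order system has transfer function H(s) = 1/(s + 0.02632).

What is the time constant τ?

For H(s) = 1/(s + 1/τ), the pole is at -1/τ = -0.02632, so τ = 1/0.02632 = 37.99 s.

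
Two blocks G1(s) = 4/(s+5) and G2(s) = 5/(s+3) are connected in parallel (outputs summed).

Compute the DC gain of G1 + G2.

Parallel: G_eq = G1 + G2. DC gain = G1(0) + G2(0) = 4/5 + 5/3 = 0.8 + 1.6667 = 2.4667.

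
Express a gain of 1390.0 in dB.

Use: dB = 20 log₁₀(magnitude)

dB = 20 log₁₀(1390.0) = 62.9 dB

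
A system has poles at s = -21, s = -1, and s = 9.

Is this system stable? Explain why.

Pole(s) at s = 9 are not in the left half-plane. System is unstable.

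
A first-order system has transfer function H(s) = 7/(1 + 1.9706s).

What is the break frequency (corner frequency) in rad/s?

Corner frequency = 1/τ = 1/1.9706 = 0.507 rad/s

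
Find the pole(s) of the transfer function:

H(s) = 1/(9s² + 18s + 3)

Discriminant = 18² - 4×9×3 = 324 - 108 = 216 > 0, so two distinct real poles. Using quadratic formula: s = (-18 ± √216)/(2×9) = (-18 ± √216)/18, with √216 ≈ 14.6969. s₁ ≈ -0.1835, s₂ ≈ -1.8165. Poles: s₁ = -0.1835, s₂ = -1.8165.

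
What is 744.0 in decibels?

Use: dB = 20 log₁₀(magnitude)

dB = 20 log₁₀(744.0) = 57.4 dB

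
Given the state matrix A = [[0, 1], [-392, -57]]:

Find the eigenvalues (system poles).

det(A - λI) = λ² - (-57)λ + 392 = (λ - (-49))(λ - (-8)). Eigenvalues: -49, -8.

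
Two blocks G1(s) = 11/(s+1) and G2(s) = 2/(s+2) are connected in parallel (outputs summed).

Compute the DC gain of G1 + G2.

Parallel: G_eq = G1 + G2. DC gain = G1(0) + G2(0) = 11/1 + 2/2 = 11 + 1 = 12.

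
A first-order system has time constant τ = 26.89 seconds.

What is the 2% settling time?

For first-order system, 2% settling time ≈ 4τ = 4 × 26.89 = 107.56 s.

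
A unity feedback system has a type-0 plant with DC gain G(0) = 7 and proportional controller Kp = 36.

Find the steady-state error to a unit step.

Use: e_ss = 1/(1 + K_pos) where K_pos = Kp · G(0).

K_pos = Kp · G(0) = 36 × 7 = 252. e_ss = 1/(1 + 252) = 0.0040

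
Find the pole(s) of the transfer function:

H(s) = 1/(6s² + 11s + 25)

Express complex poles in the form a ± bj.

Discriminant = 11² - 4×6×25 = 121 - 600 = -479 < 0, so the poles are a complex conjugate pair s = (-11 ± j√479)/(2×6). Real part = -11/(2×6) = -11/12 ≈ -0.9167; imaginary part = ±√479/(2×6) ≈ 1.8238. Poles: s = -0.9167 ± 1.8238j.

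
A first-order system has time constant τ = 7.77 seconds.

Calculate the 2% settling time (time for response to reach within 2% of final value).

For first-order system, 2% settling time ≈ 4τ = 4 × 7.77 = 31.08 s.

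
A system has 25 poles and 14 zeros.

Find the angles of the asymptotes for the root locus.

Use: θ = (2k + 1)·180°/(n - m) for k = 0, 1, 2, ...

n - m = 25 - 14 = 11. Angles: θk = (2k + 1)·180°/11 = 16.36°, 49.09°, 81.82°, 114.55°, 147.27°, 180°, 212.73°, 245.45°, 278.18°, 310.91°, 343.64°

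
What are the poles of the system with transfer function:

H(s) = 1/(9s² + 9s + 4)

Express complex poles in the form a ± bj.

Discriminant = 9² - 4×9×4 = 81 - 144 = -63 < 0, so the poles are a complex conjugate pair s = (-9 ± j√63)/(2×9). Real part = -9/(2×9) = -9/18 = -0.5; imaginary part = ±√63/(2×9) ≈ 0.4410. Poles: s = -0.5 ± 0.4410j.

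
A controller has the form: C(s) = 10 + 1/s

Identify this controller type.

This is a Proportional-Integral (PI) controller.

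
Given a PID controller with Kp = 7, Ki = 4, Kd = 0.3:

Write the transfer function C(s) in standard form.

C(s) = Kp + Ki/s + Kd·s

Substituting values: C(s) = 7 + 4/s + 0.3s = (0.3s² + 7s + 4)/s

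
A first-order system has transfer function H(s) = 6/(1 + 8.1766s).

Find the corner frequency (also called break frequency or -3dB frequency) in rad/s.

Corner frequency = 1/τ = 1/8.1766 = 0.122 rad/s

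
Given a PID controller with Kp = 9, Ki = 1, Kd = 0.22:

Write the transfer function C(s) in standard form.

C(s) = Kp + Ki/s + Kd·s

Substituting values: C(s) = 9 + 1/s + 0.22s = (0.22s² + 9s + 1)/s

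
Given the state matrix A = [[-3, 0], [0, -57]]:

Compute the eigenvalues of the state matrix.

For diagonal matrix, eigenvalues are diagonal entries: λ₁ = -3, λ₂ = -57.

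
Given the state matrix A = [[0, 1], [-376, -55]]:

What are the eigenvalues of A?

det(A - λI) = λ² - (-55)λ + 376 = (λ - (-47))(λ - (-8)). Eigenvalues: -47, -8.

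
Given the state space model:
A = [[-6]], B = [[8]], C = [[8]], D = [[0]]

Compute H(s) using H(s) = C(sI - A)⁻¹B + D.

(sI - A)⁻¹ = 1/(s + 6). H(s) = 8 × 8/(s + 6) + 0 = 64/(s + 6).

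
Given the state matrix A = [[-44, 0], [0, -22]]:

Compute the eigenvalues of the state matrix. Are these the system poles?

For diagonal matrix, eigenvalues are diagonal entries: λ₁ = -44, λ₂ = -22. Eigenvalues of A = system poles.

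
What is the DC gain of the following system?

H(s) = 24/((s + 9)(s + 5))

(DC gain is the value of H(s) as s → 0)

DC gain = H(0) = 24/(9 × 5) = 24/45 = 0.5333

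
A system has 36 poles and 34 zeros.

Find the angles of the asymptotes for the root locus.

n - m = 36 - 34 = 2. Angles: θk = (2k + 1)·180°/2 = 90°, 270°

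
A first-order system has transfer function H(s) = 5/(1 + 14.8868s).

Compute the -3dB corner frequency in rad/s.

Corner frequency = 1/τ = 1/14.8868 = 0.067 rad/s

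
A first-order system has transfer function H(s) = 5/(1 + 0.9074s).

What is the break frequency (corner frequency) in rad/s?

Corner frequency = 1/τ = 1/0.9074 = 1.102 rad/s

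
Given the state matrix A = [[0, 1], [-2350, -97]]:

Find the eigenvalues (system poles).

det(A - λI) = λ² - (-97)λ + 2350 = (λ - (-50))(λ - (-47)). Eigenvalues: -50, -47.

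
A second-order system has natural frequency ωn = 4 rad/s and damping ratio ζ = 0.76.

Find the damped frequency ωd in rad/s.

ωd = ωn√(1 - ζ²) = 4√(1 - 0.76²) = 2.6 rad/s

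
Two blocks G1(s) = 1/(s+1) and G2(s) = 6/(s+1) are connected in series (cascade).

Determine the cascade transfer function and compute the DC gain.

Series: multiply transfer functions. G_eq = 1/(s+1) × 6/(s+1) = 6/((s+1)(s+1)). DC gain = 6/(1×1) = 6.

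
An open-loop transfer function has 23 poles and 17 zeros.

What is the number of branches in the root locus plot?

Root locus has n branches where n = number of poles = 23.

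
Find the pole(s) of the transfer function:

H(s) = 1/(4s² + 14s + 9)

Discriminant = 14² - 4×4×9 = 196 - 144 = 52 > 0, so two distinct real poles. Using quadratic formula: s = (-14 ± √52)/(2×4) = (-14 ± √52)/8, with √52 ≈ 7.2111. s₁ ≈ -0.8486, s₂ ≈ -2.6514. Poles: s₁ = -0.8486, s₂ = -2.6514.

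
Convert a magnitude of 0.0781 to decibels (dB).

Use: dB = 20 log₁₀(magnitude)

dB = 20 log₁₀(0.0781) = -22.1 dB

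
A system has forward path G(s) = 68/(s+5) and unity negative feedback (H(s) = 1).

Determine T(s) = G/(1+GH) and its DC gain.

T(s) = G/(1+GH) = [68/(s+5)] / [1 + 68/(s+5)] = 68/(s+5+68) = 68/(s+73). DC gain = 68/73 = 0.9315.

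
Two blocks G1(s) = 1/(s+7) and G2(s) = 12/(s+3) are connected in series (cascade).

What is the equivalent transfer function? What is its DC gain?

Series: multiply transfer functions. G_eq = 1/(s+7) × 12/(s+3) = 12/((s+7)(s+3)). DC gain = 12/(7×3) = 0.5714.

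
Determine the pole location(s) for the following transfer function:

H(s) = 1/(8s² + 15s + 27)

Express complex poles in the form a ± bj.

Discriminant = 15² - 4×8×27 = 225 - 864 = -639 < 0, so the poles are a complex conjugate pair s = (-15 ± j√639)/(2×8). Real part = -15/(2×8) = -15/16 = -0.9375; imaginary part = ±√639/(2×8) ≈ 1.5799. Poles: s = -0.9375 ± 1.5799j.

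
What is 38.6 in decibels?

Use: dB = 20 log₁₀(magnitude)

dB = 20 log₁₀(38.6) = 31.7 dB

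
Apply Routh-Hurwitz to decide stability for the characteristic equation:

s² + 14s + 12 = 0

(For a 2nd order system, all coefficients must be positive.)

Coefficients: 1, 14, 12. All positive, so system is stable.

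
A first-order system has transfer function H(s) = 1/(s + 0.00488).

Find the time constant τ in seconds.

For H(s) = 1/(s + 1/τ), the pole is at -1/τ = -0.00488, so τ = 1/0.00488 = 204.9 s.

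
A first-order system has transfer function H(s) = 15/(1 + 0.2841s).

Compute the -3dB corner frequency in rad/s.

Corner frequency = 1/τ = 1/0.2841 = 3.52 rad/s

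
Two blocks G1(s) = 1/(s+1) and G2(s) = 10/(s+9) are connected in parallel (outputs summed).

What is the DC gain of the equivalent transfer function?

Parallel: G_eq = G1 + G2. DC gain = G1(0) + G2(0) = 1/1 + 10/9 = 1 + 1.1111 = 2.1111.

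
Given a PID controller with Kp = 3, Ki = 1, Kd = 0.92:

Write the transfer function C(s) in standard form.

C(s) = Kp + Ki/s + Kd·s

Substituting values: C(s) = 3 + 1/s + 0.92s = (0.92s² + 3s + 1)/s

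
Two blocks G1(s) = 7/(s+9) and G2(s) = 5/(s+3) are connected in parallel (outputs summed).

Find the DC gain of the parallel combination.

Parallel: G_eq = G1 + G2. DC gain = G1(0) + G2(0) = 7/9 + 5/3 = 0.7778 + 1.6667 = 2.4444.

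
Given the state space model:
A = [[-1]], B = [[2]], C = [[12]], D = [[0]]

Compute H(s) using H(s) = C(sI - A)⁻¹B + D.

(sI - A)⁻¹ = 1/(s + 1). H(s) = 12 × 2/(s + 1) + 0 = 24/(s + 1).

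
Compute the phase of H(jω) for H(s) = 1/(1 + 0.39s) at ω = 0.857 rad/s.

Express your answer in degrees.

Phase = -arctan(ωτ) = -arctan(0.857 × 0.39) = -18.5°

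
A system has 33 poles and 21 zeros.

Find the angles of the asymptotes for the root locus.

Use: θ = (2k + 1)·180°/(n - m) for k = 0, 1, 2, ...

n - m = 33 - 21 = 12. Angles: θk = (2k + 1)·180°/12 = 15°, 45°, 75°, 105°, 135°, 165°, 195°, 225°, 255°, 285°, 315°, 345°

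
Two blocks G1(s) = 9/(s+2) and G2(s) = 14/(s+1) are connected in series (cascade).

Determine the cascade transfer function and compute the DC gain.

Series: multiply transfer functions. G_eq = 9/(s+2) × 14/(s+1) = 126/((s+2)(s+1)). DC gain = 126/(2×1) = 63.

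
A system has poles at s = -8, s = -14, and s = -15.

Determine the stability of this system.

All poles are in the left half-plane. System is stable.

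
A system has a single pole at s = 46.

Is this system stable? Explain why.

Pole at s = 46 is in the right half-plane. Unstable.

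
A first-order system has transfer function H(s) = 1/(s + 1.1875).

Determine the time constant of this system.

For H(s) = 1/(s + 1/τ), the pole is at -1/τ = -1.1875, so τ = 1/1.1875 = 0.8421 s.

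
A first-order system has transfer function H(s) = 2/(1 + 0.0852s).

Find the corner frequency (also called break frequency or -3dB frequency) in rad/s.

Corner frequency = 1/τ = 1/0.0852 = 11.737 rad/s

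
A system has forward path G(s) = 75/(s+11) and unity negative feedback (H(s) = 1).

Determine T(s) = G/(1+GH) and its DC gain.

T(s) = G/(1+GH) = [75/(s+11)] / [1 + 75/(s+11)] = 75/(s+11+75) = 75/(s+86). DC gain = 75/86 = 0.8721.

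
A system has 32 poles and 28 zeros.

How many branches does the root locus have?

Root locus has n branches where n = number of poles = 32.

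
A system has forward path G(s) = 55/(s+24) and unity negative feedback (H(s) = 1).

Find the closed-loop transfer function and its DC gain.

T(s) = G/(1+GH) = [55/(s+24)] / [1 + 55/(s+24)] = 55/(s+24+55) = 55/(s+79). DC gain = 55/79 = 0.6962.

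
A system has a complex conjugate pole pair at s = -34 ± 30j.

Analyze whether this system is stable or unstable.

Real part of poles is -34 (< 0, left half-plane). Stable.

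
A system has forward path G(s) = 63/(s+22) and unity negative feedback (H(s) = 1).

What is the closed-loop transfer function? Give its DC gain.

T(s) = G/(1+GH) = [63/(s+22)] / [1 + 63/(s+22)] = 63/(s+22+63) = 63/(s+85). DC gain = 63/85 = 0.7412.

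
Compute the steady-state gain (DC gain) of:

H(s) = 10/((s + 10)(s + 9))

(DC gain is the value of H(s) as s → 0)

DC gain = H(0) = 10/(10 × 9) = 10/90 = 0.1111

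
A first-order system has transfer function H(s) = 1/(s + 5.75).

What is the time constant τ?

For H(s) = 1/(s + 1/τ), the pole is at -1/τ = -5.75, so τ = 1/5.75 = 0.1739 s.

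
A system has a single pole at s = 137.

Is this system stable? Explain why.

Pole at s = 137 is in the right half-plane. Unstable.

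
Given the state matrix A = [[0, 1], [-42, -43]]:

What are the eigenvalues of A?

det(A - λI) = λ² - (-43)λ + 42 = (λ - (-42))(λ - (-1)). Eigenvalues: -42, -1.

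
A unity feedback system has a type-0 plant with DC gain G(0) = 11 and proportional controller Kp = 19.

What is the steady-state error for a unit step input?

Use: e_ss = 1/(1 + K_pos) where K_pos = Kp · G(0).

K_pos = Kp · G(0) = 19 × 11 = 209. e_ss = 1/(1 + 209) = 0.0048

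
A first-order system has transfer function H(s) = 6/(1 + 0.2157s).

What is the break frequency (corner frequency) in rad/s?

Corner frequency = 1/τ = 1/0.2157 = 4.636 rad/s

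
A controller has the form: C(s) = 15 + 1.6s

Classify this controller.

This is a Proportional-Derivative (PD) controller.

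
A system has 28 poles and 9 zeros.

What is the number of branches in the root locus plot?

Root locus has n branches where n = number of poles = 28.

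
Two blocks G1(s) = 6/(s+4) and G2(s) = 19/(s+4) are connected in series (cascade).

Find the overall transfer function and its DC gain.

Series: multiply transfer functions. G_eq = 6/(s+4) × 19/(s+4) = 114/((s+4)(s+4)). DC gain = 114/(4×4) = 7.125.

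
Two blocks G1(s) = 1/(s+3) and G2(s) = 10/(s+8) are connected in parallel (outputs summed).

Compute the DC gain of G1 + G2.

Parallel: G_eq = G1 + G2. DC gain = G1(0) + G2(0) = 1/3 + 10/8 = 0.3333 + 1.25 = 1.5833.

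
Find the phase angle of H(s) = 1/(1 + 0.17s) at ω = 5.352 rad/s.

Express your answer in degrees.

Phase = -arctan(ωτ) = -arctan(5.352 × 0.17) = -42.3°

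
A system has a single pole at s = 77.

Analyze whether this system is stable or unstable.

Pole at s = 77 is in the right half-plane. Unstable.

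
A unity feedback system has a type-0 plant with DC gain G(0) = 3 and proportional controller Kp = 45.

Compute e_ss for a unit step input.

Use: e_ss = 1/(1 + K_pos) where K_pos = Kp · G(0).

K_pos = Kp · G(0) = 45 × 3 = 135. e_ss = 1/(1 + 135) = 0.0074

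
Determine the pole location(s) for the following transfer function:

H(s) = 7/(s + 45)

Pole is where denominator = 0: s + 45 = 0, so s = -45.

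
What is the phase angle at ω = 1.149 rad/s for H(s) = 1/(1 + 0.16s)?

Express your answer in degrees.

Phase = -arctan(ωτ) = -arctan(1.149 × 0.16) = -10.4°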